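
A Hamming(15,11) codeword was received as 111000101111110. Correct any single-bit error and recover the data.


Syndrome = 0: no error detected

Data: 10011111110 (no errors)


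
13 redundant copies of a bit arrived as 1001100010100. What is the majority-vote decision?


Ones: 5 out of 13
Threshold: 7

0 (5/13 voted 1)


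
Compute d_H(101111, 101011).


XOR: 000100
Count of 1s: 1

1


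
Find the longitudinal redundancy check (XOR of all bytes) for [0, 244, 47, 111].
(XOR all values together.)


XOR chain: 0 ^ 244 ^ 47 ^ 111 = 180

180


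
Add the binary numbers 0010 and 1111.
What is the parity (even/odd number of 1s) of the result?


0010 = 2
1111 = 15
Sum = 17 = 10001
1s count = 2

even parity (2 ones in 10001)


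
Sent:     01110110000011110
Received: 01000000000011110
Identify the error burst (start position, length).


XOR: 00110110000000000

Burst at position 2, length 5


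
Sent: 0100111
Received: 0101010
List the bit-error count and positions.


XOR: 0001101

3 error(s) at position(s): 3, 4, 6


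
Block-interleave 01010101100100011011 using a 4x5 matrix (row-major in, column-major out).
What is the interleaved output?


Matrix:
  01010
  10110
  01000
  11011
Read columns: 01011011010011010001

01011011010011010001


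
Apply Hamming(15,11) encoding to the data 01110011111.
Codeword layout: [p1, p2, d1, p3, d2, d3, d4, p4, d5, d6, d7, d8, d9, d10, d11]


Parity bits: p1=1, p2=1, p3=1, p4=1

110111110011111


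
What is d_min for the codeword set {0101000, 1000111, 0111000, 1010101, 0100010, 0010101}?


Comparing all pairs, minimum distance: 1
Can detect 0 errors, correct 0 errors

1


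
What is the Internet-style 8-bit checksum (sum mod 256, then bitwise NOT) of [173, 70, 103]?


Sum = 346 mod 256 = 90
Complement = 165

165


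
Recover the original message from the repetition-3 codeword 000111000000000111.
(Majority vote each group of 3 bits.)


Groups: 000, 111, 000, 000, 000, 111
Majority votes: 010001

010001


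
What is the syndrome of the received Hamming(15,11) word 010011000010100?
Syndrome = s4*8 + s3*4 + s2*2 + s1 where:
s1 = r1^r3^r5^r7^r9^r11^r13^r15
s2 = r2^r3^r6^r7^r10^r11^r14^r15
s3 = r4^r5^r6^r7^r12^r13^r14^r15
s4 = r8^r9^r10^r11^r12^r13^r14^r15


s1=1, s2=1, s3=1, s4=0

Syndrome = 7 (error at position 7)


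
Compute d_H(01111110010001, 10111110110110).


XOR: 11000000100111
Count of 1s: 6

6


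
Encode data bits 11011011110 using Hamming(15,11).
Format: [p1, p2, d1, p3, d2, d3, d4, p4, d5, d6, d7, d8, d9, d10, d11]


Parity bits: p1=0, p2=0, p3=1, p4=1

001110111011110


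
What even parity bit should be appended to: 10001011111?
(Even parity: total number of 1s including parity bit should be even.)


Number of 1s in data: 7
Parity bit: 1

1


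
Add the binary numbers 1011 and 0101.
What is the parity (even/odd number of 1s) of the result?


1011 = 11
0101 = 5
Sum = 16 = 10000
1s count = 1

odd parity (1 ones in 10000)


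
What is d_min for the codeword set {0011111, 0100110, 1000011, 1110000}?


Comparing all pairs, minimum distance: 4
Can detect 3 errors, correct 1 errors

4


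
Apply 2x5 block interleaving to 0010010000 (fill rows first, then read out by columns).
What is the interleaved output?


Matrix:
  00100
  10000
Read columns: 0100100000

0100100000


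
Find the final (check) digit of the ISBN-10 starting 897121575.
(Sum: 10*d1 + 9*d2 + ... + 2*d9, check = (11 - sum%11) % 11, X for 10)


Weighted sum: 292
292 mod 11 = 6

Check digit: 5


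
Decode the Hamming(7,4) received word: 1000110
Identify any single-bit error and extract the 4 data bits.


Syndrome = 2: error at position 2

Data: 0110 (corrected bit 2)


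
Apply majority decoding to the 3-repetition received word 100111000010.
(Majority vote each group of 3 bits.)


Groups: 100, 111, 000, 010
Majority votes: 0100

0100


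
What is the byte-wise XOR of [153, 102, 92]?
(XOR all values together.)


XOR chain: 153 ^ 102 ^ 92 = 163

163


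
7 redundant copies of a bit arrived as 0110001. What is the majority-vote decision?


Ones: 3 out of 7
Threshold: 4

0 (3/7 voted 1)


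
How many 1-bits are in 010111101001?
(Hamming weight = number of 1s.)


Counting 1s in 010111101001

7


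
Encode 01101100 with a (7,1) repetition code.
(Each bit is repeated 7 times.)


Each bit -> 7 copies

00000001111111111111100000001111111111111100000000000000


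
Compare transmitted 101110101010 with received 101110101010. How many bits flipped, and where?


XOR: 000000000000

0 errors (received matches sent)


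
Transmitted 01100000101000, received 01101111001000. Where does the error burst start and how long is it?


XOR: 00001111100000

Burst at position 4, length 5


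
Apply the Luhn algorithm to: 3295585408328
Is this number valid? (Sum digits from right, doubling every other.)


Luhn sum = 64
64 mod 10 = 4

Invalid (Luhn sum mod 10 = 4)


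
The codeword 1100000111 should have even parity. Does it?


Number of 1s: 5

No, parity error (5 ones)


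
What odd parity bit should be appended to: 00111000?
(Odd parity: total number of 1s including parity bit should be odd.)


Number of 1s in data: 3
Parity bit: 0

0


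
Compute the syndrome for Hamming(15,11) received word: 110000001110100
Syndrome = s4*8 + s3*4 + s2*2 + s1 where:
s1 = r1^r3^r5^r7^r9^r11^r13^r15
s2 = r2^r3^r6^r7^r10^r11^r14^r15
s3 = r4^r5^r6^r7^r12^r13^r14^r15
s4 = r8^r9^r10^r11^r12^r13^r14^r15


s1=0, s2=1, s3=1, s4=0

Syndrome = 6 (error at position 6)


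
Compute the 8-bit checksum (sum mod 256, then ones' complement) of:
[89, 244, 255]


Sum = 588 mod 256 = 76
Complement = 179

179


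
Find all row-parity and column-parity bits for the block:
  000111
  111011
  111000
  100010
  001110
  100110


Row parities: 111011
Column parities: 001110

Row P: 111011, Col P: 001110, Corner: 1


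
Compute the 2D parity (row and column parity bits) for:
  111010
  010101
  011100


Row parities: 011
Column parities: 110011

Row P: 011, Col P: 110011, Corner: 0


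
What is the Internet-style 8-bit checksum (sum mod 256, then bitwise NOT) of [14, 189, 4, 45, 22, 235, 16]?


Sum = 525 mod 256 = 13
Complement = 242

242


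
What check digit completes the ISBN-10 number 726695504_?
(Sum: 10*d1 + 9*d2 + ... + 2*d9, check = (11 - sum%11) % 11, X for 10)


Weighted sum: 285
285 mod 11 = 10

Check digit: 1


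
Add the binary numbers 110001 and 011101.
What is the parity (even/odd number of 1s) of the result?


110001 = 49
011101 = 29
Sum = 78 = 1001110
1s count = 4

even parity (4 ones in 1001110)


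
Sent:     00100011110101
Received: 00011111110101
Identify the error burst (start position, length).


XOR: 00111100000000

Burst at position 2, length 4


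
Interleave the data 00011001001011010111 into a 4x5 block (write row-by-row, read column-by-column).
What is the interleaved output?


Matrix:
  00011
  00100
  10110
  10111
Read columns: 00110000011110111001

00110000011110111001


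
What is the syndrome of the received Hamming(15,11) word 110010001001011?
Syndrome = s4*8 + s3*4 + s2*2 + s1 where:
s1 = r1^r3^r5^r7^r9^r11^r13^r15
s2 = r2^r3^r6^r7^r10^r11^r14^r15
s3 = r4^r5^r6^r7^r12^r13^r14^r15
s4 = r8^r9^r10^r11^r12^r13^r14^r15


s1=0, s2=1, s3=0, s4=0

Syndrome = 2 (error at position 2)


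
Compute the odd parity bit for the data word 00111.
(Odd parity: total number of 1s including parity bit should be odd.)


Number of 1s in data: 3
Parity bit: 0

0


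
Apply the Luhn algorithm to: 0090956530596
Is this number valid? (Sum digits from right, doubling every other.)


Luhn sum = 49
49 mod 10 = 9

Invalid (Luhn sum mod 10 = 9)


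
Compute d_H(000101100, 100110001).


XOR: 100011101
Count of 1s: 5

5


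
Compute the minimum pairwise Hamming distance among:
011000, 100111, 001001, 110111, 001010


Comparing all pairs, minimum distance: 1
Can detect 0 errors, correct 0 errors

1


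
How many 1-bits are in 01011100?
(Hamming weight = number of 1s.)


Counting 1s in 01011100

4


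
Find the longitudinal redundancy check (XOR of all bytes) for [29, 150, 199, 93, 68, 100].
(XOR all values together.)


XOR chain: 29 ^ 150 ^ 199 ^ 93 ^ 68 ^ 100 = 49

49


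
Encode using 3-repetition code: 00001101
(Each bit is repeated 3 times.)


Each bit -> 3 copies

000000000000111111000111


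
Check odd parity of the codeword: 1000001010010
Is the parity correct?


Number of 1s: 4

No, parity error (4 ones)


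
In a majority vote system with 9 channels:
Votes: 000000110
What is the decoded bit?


Ones: 2 out of 9
Threshold: 5

0 (2/9 voted 1)


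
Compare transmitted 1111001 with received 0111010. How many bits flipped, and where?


XOR: 1000011

3 error(s) at position(s): 0, 5, 6


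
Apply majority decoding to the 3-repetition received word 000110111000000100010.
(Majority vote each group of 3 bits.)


Groups: 000, 110, 111, 000, 000, 100, 010
Majority votes: 0110000

0110000


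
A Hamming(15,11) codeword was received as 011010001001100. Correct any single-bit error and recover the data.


Syndrome = 12: error at position 12

Data: 11001000100 (corrected bit 12)


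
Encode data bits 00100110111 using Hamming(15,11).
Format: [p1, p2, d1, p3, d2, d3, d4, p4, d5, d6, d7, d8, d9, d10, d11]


Parity bits: p1=1, p2=1, p3=0, p4=1

110001010110111


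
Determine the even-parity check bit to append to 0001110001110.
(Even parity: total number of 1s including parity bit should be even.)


Number of 1s in data: 6
Parity bit: 0

0


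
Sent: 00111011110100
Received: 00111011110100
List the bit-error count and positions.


XOR: 00000000000000

0 errors (received matches sent)


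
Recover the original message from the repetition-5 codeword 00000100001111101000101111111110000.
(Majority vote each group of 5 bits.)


Groups: 00000, 10000, 11111, 01000, 10111, 11111, 10000
Majority votes: 0010110

0010110


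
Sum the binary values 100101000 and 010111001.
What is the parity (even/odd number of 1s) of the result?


100101000 = 296
010111001 = 185
Sum = 481 = 111100001
1s count = 5

odd parity (5 ones in 111100001)


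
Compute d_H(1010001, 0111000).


XOR: 1101001
Count of 1s: 4

4


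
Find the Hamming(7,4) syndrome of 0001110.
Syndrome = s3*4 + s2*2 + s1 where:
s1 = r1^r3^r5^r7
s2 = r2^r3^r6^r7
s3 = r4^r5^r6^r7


s1=1, s2=1, s3=1

Syndrome = 7 (error at position 7)


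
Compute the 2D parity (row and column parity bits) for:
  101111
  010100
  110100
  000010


Row parities: 1011
Column parities: 001101

Row P: 1011, Col P: 001101, Corner: 1


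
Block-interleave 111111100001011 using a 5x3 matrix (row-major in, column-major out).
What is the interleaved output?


Matrix:
  111
  111
  100
  001
  011
Read columns: 111001100111011

111001100111011


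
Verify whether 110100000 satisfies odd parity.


Number of 1s: 3

Yes, parity is correct (3 ones)


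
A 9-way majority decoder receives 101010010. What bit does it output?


Ones: 4 out of 9
Threshold: 5

0 (4/9 voted 1)


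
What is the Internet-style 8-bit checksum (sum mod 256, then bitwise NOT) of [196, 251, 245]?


Sum = 692 mod 256 = 180
Complement = 75

75


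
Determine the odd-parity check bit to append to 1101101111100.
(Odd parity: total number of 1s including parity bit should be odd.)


Number of 1s in data: 9
Parity bit: 0

0


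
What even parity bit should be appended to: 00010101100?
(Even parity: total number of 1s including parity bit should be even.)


Number of 1s in data: 4
Parity bit: 0

0


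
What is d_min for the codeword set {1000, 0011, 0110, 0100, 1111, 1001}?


Comparing all pairs, minimum distance: 1
Can detect 0 errors, correct 0 errors

1


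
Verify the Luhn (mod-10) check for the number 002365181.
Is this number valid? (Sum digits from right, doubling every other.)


Luhn sum = 24
24 mod 10 = 4

Invalid (Luhn sum mod 10 = 4)


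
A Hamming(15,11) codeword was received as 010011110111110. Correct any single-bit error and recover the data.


Syndrome = 0: no error detected

Data: 01110111110 (no errors)


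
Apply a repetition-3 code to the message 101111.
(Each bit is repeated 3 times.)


Each bit -> 3 copies

111000111111111111


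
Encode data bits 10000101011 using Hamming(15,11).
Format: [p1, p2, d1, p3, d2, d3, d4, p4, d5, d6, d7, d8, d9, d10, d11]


Parity bits: p1=0, p2=0, p3=1, p4=0

001100000101011


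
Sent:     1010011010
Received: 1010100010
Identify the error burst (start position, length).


XOR: 0000111000

Burst at position 4, length 3


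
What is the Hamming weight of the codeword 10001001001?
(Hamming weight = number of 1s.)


Counting 1s in 10001001001

4


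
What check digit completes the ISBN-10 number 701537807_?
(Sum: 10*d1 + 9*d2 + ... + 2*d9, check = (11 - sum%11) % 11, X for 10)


Weighted sum: 212
212 mod 11 = 3

Check digit: 8


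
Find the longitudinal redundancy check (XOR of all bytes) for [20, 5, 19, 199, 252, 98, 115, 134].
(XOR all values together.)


XOR chain: 20 ^ 5 ^ 19 ^ 199 ^ 252 ^ 98 ^ 115 ^ 134 = 174

174


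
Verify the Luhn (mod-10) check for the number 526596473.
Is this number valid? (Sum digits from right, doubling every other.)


Luhn sum = 40
40 mod 10 = 0

Valid (Luhn sum mod 10 = 0)


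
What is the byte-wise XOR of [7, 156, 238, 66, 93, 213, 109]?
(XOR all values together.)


XOR chain: 7 ^ 156 ^ 238 ^ 66 ^ 93 ^ 213 ^ 109 = 210

210


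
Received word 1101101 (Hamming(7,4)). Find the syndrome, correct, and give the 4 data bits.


Syndrome = 5: error at position 5

Data: 0001 (corrected bit 5)


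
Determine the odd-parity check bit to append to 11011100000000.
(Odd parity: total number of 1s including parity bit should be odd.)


Number of 1s in data: 5
Parity bit: 0

0


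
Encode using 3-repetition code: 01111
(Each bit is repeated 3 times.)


Each bit -> 3 copies

000111111111111


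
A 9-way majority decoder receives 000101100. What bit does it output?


Ones: 3 out of 9
Threshold: 5

0 (3/9 voted 1)


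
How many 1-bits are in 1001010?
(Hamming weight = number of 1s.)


Counting 1s in 1001010

3


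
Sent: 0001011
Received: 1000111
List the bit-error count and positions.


XOR: 1001100

3 error(s) at position(s): 0, 3, 4


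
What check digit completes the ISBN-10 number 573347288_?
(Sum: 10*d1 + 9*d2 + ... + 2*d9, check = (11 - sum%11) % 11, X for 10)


Weighted sum: 265
265 mod 11 = 1

Check digit: X


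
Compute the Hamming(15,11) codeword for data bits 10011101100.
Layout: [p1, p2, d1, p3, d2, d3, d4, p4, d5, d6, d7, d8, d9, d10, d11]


Parity bits: p1=0, p2=1, p3=1, p4=0

011100101101100


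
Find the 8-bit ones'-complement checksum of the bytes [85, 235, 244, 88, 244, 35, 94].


Sum = 1025 mod 256 = 1
Complement = 254

254


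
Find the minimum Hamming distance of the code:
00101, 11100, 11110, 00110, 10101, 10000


Comparing all pairs, minimum distance: 1
Can detect 0 errors, correct 0 errors

1


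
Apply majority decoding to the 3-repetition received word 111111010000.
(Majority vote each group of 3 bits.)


Groups: 111, 111, 010, 000
Majority votes: 1100

1100


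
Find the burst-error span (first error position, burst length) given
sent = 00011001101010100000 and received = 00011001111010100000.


XOR: 00000000010000000000

Burst at position 9, length 1


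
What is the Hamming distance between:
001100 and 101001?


XOR: 100101
Count of 1s: 3

3


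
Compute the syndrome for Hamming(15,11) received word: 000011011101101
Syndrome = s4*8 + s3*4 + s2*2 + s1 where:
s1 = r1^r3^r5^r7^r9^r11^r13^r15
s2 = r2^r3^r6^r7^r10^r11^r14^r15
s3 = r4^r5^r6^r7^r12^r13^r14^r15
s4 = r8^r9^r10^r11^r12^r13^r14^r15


s1=0, s2=1, s3=1, s4=0

Syndrome = 6 (error at position 6)


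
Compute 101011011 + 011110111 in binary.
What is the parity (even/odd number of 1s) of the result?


101011011 = 347
011110111 = 247
Sum = 594 = 1001010010
1s count = 4

even parity (4 ones in 1001010010)


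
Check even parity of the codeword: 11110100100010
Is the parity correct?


Number of 1s: 7

No, parity error (7 ones)


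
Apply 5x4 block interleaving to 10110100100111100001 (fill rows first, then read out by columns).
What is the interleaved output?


Matrix:
  1011
  0100
  1001
  1110
  0001
Read columns: 10110010101001010101

10110010101001010101


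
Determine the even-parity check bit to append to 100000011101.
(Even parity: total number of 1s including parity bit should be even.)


Number of 1s in data: 5
Parity bit: 1

1


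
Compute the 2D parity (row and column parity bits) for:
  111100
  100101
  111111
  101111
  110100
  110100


Row parities: 010111
Column parities: 001001

Row P: 010111, Col P: 001001, Corner: 0


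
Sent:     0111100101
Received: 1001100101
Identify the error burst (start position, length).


XOR: 1110000000

Burst at position 0, length 3


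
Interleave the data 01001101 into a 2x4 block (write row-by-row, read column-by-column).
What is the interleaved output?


Matrix:
  0100
  1101
Read columns: 01110001

01110001


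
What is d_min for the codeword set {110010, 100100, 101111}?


Comparing all pairs, minimum distance: 3
Can detect 2 errors, correct 1 errors

3


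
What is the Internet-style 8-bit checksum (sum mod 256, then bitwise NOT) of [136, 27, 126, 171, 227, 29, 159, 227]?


Sum = 1102 mod 256 = 78
Complement = 177

177


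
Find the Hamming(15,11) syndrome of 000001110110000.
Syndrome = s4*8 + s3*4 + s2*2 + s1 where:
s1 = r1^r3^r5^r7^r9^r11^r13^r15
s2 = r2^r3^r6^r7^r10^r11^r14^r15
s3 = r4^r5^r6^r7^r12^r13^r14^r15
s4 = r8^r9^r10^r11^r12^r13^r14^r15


s1=0, s2=0, s3=0, s4=1

Syndrome = 8 (error at position 8)


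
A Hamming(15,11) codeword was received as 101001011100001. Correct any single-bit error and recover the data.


Syndrome = 0: no error detected

Data: 10101100001 (no errors)


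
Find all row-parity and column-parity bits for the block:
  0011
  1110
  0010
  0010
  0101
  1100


Row parities: 011100
Column parities: 0100

Row P: 011100, Col P: 0100, Corner: 1


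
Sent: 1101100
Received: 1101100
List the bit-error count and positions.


XOR: 0000000

0 errors (received matches sent)


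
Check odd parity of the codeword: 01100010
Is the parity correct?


Number of 1s: 3

Yes, parity is correct (3 ones)


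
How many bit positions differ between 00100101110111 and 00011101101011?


XOR: 00111000011100
Count of 1s: 6

6


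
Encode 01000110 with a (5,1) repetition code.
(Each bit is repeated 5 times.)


Each bit -> 5 copies

0000011111000000000000000111111111100000


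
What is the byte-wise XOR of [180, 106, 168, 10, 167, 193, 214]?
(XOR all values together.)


XOR chain: 180 ^ 106 ^ 168 ^ 10 ^ 167 ^ 193 ^ 214 = 204

204


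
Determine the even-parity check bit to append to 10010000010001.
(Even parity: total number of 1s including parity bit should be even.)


Number of 1s in data: 4
Parity bit: 0

0


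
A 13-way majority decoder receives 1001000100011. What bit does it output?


Ones: 5 out of 13
Threshold: 7

0 (5/13 voted 1)


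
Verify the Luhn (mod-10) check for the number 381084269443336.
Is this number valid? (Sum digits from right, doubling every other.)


Luhn sum = 74
74 mod 10 = 4

Invalid (Luhn sum mod 10 = 4)


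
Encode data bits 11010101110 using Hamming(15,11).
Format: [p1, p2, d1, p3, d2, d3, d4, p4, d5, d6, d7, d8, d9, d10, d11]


Parity bits: p1=0, p2=0, p3=1, p4=0

001110100101110


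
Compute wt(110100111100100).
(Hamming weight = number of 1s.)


Counting 1s in 110100111100100

8


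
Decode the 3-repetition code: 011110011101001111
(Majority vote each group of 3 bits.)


Groups: 011, 110, 011, 101, 001, 111
Majority votes: 111101

111101


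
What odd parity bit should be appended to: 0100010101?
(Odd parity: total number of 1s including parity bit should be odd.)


Number of 1s in data: 4
Parity bit: 1

1


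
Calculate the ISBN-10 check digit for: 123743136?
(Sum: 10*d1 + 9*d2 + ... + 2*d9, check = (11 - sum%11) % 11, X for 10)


Weighted sum: 165
165 mod 11 = 0

Check digit: 0


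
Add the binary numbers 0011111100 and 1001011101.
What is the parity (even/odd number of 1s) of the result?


0011111100 = 252
1001011101 = 605
Sum = 857 = 1101011001
1s count = 6

even parity (6 ones in 1101011001)


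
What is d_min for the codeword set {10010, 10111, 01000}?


Comparing all pairs, minimum distance: 2
Can detect 1 errors, correct 0 errors

2


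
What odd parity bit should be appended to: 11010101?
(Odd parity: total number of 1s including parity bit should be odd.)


Number of 1s in data: 5
Parity bit: 0

0


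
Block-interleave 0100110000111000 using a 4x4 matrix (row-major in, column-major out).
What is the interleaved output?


Matrix:
  0100
  1100
  0011
  1000
Read columns: 0101110000100010

0101110000100010


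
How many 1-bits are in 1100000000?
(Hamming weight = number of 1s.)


Counting 1s in 1100000000

2


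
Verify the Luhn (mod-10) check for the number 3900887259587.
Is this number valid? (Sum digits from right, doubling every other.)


Luhn sum = 71
71 mod 10 = 1

Invalid (Luhn sum mod 10 = 1)


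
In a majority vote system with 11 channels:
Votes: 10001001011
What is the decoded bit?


Ones: 5 out of 11
Threshold: 6

0 (5/11 voted 1)


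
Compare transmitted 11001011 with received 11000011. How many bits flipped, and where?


XOR: 00001000

1 error(s) at position(s): 4


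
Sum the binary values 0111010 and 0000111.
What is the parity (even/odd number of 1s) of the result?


0111010 = 58
0000111 = 7
Sum = 65 = 1000001
1s count = 2

even parity (2 ones in 1000001)


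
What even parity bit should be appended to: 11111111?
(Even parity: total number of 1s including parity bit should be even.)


Number of 1s in data: 8
Parity bit: 0

0


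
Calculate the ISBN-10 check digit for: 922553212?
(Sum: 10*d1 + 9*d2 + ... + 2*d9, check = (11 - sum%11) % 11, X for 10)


Weighted sum: 219
219 mod 11 = 10

Check digit: 1


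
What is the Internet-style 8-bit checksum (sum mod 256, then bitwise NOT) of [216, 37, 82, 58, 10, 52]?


Sum = 455 mod 256 = 199
Complement = 56

56


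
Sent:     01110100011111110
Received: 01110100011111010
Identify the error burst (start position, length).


XOR: 00000000000000100

Burst at position 14, length 1


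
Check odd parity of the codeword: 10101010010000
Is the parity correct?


Number of 1s: 5

Yes, parity is correct (5 ones)


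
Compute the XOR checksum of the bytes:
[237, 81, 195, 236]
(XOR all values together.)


XOR chain: 237 ^ 81 ^ 195 ^ 236 = 147

147


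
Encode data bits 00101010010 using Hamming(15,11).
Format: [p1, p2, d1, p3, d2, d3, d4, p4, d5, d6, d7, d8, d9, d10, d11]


Parity bits: p1=0, p2=1, p3=0, p4=1

010001011010010


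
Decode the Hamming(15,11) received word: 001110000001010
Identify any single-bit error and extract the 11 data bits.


Syndrome = 0: no error detected

Data: 11000001010 (no errors)


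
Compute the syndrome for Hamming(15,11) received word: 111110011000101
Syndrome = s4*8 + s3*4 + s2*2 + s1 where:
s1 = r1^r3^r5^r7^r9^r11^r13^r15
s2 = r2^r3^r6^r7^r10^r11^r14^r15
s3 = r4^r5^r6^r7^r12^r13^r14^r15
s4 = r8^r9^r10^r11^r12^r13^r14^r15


s1=0, s2=1, s3=0, s4=0

Syndrome = 2 (error at position 2)


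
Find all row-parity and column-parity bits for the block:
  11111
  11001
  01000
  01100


Row parities: 1110
Column parities: 00010

Row P: 1110, Col P: 00010, Corner: 1


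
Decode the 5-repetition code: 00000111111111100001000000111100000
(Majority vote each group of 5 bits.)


Groups: 00000, 11111, 11111, 00001, 00000, 01111, 00000
Majority votes: 0110010

0110010


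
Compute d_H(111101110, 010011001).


XOR: 101110111
Count of 1s: 7

7


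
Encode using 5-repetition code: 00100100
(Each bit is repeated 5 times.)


Each bit -> 5 copies

0000000000111110000000000111110000000000


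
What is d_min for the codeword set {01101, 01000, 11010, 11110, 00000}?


Comparing all pairs, minimum distance: 1
Can detect 0 errors, correct 0 errors

1


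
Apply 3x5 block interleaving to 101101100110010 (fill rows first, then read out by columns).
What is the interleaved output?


Matrix:
  10110
  11001
  10010
Read columns: 111010100101010

111010100101010


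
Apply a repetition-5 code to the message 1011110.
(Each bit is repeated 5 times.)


Each bit -> 5 copies

11111000001111111111111111111100000


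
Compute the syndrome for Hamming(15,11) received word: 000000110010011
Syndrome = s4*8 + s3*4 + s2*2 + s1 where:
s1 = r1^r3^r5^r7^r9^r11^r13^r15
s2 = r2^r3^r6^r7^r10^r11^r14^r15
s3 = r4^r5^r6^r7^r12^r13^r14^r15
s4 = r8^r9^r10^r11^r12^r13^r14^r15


s1=1, s2=0, s3=1, s4=0

Syndrome = 5 (error at position 5)


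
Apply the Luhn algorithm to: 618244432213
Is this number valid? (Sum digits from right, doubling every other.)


Luhn sum = 47
47 mod 10 = 7

Invalid (Luhn sum mod 10 = 7)


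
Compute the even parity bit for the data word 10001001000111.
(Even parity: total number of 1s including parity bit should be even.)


Number of 1s in data: 6
Parity bit: 0

0


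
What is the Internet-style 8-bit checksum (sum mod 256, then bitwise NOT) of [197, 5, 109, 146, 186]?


Sum = 643 mod 256 = 131
Complement = 124

124


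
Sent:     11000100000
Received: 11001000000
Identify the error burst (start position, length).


XOR: 00001100000

Burst at position 4, length 2


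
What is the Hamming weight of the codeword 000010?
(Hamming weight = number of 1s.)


Counting 1s in 000010

1


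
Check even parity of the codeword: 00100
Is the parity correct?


Number of 1s: 1

No, parity error (1 ones)


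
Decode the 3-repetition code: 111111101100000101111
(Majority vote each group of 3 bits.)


Groups: 111, 111, 101, 100, 000, 101, 111
Majority votes: 1110011

1110011


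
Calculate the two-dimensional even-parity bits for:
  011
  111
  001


Row parities: 011
Column parities: 101

Row P: 011, Col P: 101, Corner: 0


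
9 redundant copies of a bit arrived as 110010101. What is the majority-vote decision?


Ones: 5 out of 9
Threshold: 5

1 (5/9 voted 1)


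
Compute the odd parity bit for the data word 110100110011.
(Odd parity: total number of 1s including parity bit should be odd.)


Number of 1s in data: 7
Parity bit: 0

0


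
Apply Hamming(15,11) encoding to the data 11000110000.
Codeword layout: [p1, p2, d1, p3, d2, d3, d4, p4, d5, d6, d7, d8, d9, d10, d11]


Parity bits: p1=1, p2=1, p3=1, p4=0

111110000110000


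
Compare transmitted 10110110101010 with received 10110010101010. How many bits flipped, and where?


XOR: 00000100000000

1 error(s) at position(s): 5


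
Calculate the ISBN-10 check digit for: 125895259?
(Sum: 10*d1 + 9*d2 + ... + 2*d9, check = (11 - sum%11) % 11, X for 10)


Weighted sum: 244
244 mod 11 = 2

Check digit: 9


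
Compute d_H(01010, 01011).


XOR: 00001
Count of 1s: 1

1


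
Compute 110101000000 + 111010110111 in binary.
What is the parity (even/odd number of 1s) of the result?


110101000000 = 3392
111010110111 = 3767
Sum = 7159 = 1101111110111
1s count = 11

odd parity (11 ones in 1101111110111)


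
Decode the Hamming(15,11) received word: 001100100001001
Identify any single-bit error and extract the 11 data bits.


Syndrome = 3: error at position 3

Data: 00010001001 (corrected bit 3)


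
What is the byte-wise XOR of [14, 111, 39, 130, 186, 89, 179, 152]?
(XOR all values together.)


XOR chain: 14 ^ 111 ^ 39 ^ 130 ^ 186 ^ 89 ^ 179 ^ 152 = 12

12


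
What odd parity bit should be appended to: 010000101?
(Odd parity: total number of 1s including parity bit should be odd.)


Number of 1s in data: 3
Parity bit: 0

0


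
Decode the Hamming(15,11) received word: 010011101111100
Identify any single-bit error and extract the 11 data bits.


Syndrome = 15: error at position 15

Data: 01111111101 (corrected bit 15)


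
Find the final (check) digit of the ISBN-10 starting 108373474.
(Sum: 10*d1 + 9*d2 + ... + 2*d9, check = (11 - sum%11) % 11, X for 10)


Weighted sum: 197
197 mod 11 = 10

Check digit: 1


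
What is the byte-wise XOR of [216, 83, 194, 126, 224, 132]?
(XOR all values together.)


XOR chain: 216 ^ 83 ^ 194 ^ 126 ^ 224 ^ 132 = 83

83


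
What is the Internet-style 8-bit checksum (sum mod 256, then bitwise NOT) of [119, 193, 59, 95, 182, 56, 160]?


Sum = 864 mod 256 = 96
Complement = 159

159


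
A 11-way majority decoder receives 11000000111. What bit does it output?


Ones: 5 out of 11
Threshold: 6

0 (5/11 voted 1)


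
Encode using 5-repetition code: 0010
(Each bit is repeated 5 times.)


Each bit -> 5 copies

00000000001111100000


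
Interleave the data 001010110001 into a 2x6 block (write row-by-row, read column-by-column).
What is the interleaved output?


Matrix:
  001010
  110001
Read columns: 010110001001

010110001001


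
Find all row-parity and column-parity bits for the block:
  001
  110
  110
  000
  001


Row parities: 10001
Column parities: 000

Row P: 10001, Col P: 000, Corner: 0


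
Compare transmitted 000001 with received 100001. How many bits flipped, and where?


XOR: 100000

1 error(s) at position(s): 0


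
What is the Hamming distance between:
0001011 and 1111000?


XOR: 1110011
Count of 1s: 5

5


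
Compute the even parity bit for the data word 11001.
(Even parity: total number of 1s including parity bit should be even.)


Number of 1s in data: 3
Parity bit: 1

1


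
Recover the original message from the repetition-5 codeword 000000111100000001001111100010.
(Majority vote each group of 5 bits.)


Groups: 00000, 01111, 00000, 00100, 11111, 00010
Majority votes: 010010

010010


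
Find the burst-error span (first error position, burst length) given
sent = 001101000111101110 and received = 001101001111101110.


XOR: 000000001000000000

Burst at position 8, length 1


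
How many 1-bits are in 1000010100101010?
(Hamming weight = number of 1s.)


Counting 1s in 1000010100101010

6


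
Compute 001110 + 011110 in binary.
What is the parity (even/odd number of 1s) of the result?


001110 = 14
011110 = 30
Sum = 44 = 101100
1s count = 3

odd parity (3 ones in 101100)


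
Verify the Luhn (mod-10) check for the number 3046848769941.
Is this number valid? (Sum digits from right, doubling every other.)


Luhn sum = 72
72 mod 10 = 2

Invalid (Luhn sum mod 10 = 2)


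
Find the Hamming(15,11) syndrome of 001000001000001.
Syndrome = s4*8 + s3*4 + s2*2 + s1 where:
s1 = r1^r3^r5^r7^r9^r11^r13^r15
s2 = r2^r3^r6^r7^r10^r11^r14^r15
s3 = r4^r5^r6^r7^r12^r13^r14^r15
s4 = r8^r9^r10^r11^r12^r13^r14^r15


s1=1, s2=0, s3=1, s4=0

Syndrome = 5 (error at position 5)


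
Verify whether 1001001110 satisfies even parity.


Number of 1s: 5

No, parity error (5 ones)


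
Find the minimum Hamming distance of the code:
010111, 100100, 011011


Comparing all pairs, minimum distance: 2
Can detect 1 errors, correct 0 errors

2


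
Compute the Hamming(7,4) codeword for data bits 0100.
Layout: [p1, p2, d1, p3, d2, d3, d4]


Parity bits: p1=1, p2=0, p3=1

1001100


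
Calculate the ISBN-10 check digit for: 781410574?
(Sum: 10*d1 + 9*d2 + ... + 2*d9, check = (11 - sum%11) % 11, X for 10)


Weighted sum: 233
233 mod 11 = 2

Check digit: 9


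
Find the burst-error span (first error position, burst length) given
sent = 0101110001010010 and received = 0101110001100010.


XOR: 0000000000110000

Burst at position 10, length 2


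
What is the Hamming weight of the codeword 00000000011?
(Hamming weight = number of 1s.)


Counting 1s in 00000000011

2


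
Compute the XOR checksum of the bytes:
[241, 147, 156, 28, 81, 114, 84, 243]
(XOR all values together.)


XOR chain: 241 ^ 147 ^ 156 ^ 28 ^ 81 ^ 114 ^ 84 ^ 243 = 102

102


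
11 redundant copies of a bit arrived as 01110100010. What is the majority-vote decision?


Ones: 5 out of 11
Threshold: 6

0 (5/11 voted 1)


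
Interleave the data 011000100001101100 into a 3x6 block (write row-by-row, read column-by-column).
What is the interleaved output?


Matrix:
  011000
  100001
  101100
Read columns: 011100101001000010

011100101001000010


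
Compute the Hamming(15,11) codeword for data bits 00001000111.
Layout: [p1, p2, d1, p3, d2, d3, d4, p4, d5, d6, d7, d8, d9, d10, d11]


Parity bits: p1=1, p2=0, p3=1, p4=0

100100001000111


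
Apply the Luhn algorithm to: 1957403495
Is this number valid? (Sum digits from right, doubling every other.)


Luhn sum = 51
51 mod 10 = 1

Invalid (Luhn sum mod 10 = 1)


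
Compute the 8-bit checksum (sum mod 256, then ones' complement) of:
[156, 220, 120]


Sum = 496 mod 256 = 240
Complement = 15

15


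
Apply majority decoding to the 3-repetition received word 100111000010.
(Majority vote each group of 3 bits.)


Groups: 100, 111, 000, 010
Majority votes: 0100

0100


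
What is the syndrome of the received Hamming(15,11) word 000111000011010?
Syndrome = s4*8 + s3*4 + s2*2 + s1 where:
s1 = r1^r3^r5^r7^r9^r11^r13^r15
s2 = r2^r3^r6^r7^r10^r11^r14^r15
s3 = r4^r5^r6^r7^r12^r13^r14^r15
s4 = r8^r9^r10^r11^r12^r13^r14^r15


s1=0, s2=1, s3=1, s4=1

Syndrome = 14 (error at position 14)


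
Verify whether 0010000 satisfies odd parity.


Number of 1s: 1

Yes, parity is correct (1 ones)


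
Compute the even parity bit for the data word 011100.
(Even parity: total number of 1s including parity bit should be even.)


Number of 1s in data: 3
Parity bit: 1

1


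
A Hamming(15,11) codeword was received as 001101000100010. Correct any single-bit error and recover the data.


Syndrome = 5: error at position 5

Data: 11100100010 (corrected bit 5)


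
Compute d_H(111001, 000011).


XOR: 111010
Count of 1s: 4

4


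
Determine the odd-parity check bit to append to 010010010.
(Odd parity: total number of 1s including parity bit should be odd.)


Number of 1s in data: 3
Parity bit: 0

0


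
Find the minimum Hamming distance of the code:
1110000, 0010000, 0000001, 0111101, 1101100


Comparing all pairs, minimum distance: 2
Can detect 1 errors, correct 0 errors

2


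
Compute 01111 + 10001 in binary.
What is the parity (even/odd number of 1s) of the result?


01111 = 15
10001 = 17
Sum = 32 = 100000
1s count = 1

odd parity (1 ones in 100000)


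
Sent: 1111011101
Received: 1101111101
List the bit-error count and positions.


XOR: 0010100000

2 error(s) at position(s): 2, 4


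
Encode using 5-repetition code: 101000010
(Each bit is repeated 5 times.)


Each bit -> 5 copies

111110000011111000000000000000000001111100000


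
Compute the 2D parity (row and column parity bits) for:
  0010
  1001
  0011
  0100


Row parities: 1001
Column parities: 1100

Row P: 1001, Col P: 1100, Corner: 0


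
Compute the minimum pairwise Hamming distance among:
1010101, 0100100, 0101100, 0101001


Comparing all pairs, minimum distance: 1
Can detect 0 errors, correct 0 errors

1


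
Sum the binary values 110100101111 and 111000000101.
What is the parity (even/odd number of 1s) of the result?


110100101111 = 3375
111000000101 = 3589
Sum = 6964 = 1101100110100
1s count = 7

odd parity (7 ones in 1101100110100)


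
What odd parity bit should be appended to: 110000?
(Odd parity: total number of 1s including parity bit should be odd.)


Number of 1s in data: 2
Parity bit: 1

1


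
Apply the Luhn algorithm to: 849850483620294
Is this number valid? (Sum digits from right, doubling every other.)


Luhn sum = 71
71 mod 10 = 1

Invalid (Luhn sum mod 10 = 1)


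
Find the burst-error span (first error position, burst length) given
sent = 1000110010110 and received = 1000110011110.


XOR: 0000000001000

Burst at position 9, length 1


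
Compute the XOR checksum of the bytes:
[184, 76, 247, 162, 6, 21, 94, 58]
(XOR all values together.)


XOR chain: 184 ^ 76 ^ 247 ^ 162 ^ 6 ^ 21 ^ 94 ^ 58 = 214

214


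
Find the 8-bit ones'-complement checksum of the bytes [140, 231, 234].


Sum = 605 mod 256 = 93
Complement = 162

162


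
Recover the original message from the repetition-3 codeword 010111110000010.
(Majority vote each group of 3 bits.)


Groups: 010, 111, 110, 000, 010
Majority votes: 01100

01100


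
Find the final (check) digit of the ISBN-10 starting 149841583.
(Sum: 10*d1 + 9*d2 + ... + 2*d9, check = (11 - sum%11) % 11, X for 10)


Weighted sum: 253
253 mod 11 = 0

Check digit: 0


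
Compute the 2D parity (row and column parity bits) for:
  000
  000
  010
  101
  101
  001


Row parities: 001001
Column parities: 011

Row P: 001001, Col P: 011, Corner: 0


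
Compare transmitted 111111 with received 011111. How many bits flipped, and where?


XOR: 100000

1 error(s) at position(s): 0


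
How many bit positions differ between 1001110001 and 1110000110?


XOR: 0111110111
Count of 1s: 8

8


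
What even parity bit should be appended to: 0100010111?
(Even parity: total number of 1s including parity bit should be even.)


Number of 1s in data: 5
Parity bit: 1

1


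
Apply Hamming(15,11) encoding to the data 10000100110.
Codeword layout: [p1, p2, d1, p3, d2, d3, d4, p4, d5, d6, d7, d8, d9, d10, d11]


Parity bits: p1=0, p2=1, p3=0, p4=1

011000010100110


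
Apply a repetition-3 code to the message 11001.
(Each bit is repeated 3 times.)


Each bit -> 3 copies

111111000000111


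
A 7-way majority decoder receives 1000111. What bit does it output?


Ones: 4 out of 7
Threshold: 4

1 (4/7 voted 1)


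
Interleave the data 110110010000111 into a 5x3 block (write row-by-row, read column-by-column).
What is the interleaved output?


Matrix:
  110
  110
  010
  000
  111
Read columns: 110011110100001

110011110100001


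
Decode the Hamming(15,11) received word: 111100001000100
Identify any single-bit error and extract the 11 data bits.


Syndrome = 0: no error detected

Data: 10001000100 (no errors)


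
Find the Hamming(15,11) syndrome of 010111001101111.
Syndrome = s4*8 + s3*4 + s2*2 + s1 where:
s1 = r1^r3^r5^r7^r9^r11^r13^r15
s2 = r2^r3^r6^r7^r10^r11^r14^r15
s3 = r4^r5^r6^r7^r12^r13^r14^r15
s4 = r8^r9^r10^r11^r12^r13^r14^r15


s1=0, s2=1, s3=1, s4=0

Syndrome = 6 (error at position 6)


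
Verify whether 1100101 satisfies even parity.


Number of 1s: 4

Yes, parity is correct (4 ones)


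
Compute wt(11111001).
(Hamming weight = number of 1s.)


Counting 1s in 11111001

6


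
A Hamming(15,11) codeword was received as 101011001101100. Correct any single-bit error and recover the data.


Syndrome = 3: error at position 3

Data: 01101101100 (corrected bit 3)


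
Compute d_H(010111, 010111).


XOR: 000000
Count of 1s: 0

0


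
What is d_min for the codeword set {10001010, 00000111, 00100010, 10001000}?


Comparing all pairs, minimum distance: 1
Can detect 0 errors, correct 0 errors

1


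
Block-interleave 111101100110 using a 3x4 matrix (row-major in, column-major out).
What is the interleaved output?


Matrix:
  1111
  0110
  0110
Read columns: 100111111100

100111111100
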